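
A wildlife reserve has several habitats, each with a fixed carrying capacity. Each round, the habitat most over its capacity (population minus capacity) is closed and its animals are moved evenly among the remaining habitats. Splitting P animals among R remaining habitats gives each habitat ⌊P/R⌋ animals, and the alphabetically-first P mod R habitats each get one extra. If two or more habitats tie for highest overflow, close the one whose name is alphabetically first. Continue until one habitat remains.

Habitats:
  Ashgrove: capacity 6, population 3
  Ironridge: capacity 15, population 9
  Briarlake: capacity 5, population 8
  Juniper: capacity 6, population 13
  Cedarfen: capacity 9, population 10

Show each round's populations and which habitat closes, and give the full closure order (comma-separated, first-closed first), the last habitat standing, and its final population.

Closure order: Juniper, Briarlake, Cedarfen, Ashgrove
Last habitat: Ironridge with 43 animals

Round 1: Ashgrove=3 Briarlake=8 Cedarfen=10 Ironridge=9 Juniper=13 → close Juniper (overflow 7)
  13÷4 = 3 each, +1 to first 1
Round 2: Ashgrove=7 Briarlake=11 Cedarfen=13 Ironridge=12 → close Briarlake (overflow 6)
  11÷3 = 3 each, +1 to first 2
Round 3: Ashgrove=11 Cedarfen=17 Ironridge=15 → close Cedarfen (overflow 8)
  17÷2 = 8 each, +1 to first 1
Round 4: Ashgrove=20 Ironridge=23 → close Ashgrove (overflow 14)
  20÷1 = 20 each, +1 to first 0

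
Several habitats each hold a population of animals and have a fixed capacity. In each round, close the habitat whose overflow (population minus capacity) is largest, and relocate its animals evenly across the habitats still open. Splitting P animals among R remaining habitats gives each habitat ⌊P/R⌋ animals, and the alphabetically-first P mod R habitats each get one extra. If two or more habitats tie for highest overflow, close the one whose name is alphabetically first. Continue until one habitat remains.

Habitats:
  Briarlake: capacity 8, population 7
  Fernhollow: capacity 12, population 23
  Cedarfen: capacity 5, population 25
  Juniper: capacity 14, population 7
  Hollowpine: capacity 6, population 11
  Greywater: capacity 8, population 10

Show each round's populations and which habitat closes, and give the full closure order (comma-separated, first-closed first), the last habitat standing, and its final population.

Round 1: Briarlake=7 Cedarfen=25 Fernhollow=23 Greywater=10 Hollowpine=11 Juniper=7 → close Cedarfen (overflow 20)
  25÷5 = 5 each, +1 to first 0
Round 2: Briarlake=12 Fernhollow=28 Greywater=15 Hollowpine=16 Juniper=12 → close Fernhollow (overflow 16)
  28÷4 = 7 each, +1 to first 0
Round 3: Briarlake=19 Greywater=22 Hollowpine=23 Juniper=19 → close Hollowpine (overflow 17)
  23÷3 = 7 each, +1 to first 2
Round 4: Briarlake=27 Greywater=30 Juniper=26 → close Greywater (overflow 22)
  30÷2 = 15 each, +1 to first 0
Round 5: Briarlake=42 Juniper=41 → close Briarlake (overflow 34)
  42÷1 = 42 each, +1 to first 0

Closure order: Cedarfen, Fernhollow, Hollowpine, Greywater, Briarlake
Last habitat: Juniper with 83 animals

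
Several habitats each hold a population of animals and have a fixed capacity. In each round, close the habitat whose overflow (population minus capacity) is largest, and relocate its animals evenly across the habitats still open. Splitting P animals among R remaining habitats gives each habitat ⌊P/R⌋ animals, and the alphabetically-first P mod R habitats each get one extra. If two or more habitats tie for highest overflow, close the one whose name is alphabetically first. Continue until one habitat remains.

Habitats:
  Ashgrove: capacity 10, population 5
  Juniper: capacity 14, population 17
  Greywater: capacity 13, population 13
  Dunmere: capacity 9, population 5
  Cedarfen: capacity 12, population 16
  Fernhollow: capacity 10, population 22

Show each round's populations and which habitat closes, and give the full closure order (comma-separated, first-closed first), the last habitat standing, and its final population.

Round 1: Ashgrove=5 Cedarfen=16 Dunmere=5 Fernhollow=22 Greywater=13 Juniper=17 → close Fernhollow (overflow 12)
  22÷5 = 4 each, +1 to first 2
Round 2: Ashgrove=10 Cedarfen=21 Dunmere=9 Greywater=17 Juniper=21 → close Cedarfen (overflow 9)
  21÷4 = 5 each, +1 to first 1
Round 3: Ashgrove=16 Dunmere=14 Greywater=22 Juniper=26 → close Juniper (overflow 12)
  26÷3 = 8 each, +1 to first 2
Round 4: Ashgrove=25 Dunmere=23 Greywater=30 → close Greywater (overflow 17)
  30÷2 = 15 each, +1 to first 0
Round 5: Ashgrove=40 Dunmere=38 → close Ashgrove (overflow 30)
  40÷1 = 40 each, +1 to first 0

Closure order: Fernhollow, Cedarfen, Juniper, Greywater, Ashgrove
Last habitat: Dunmere with 78 animals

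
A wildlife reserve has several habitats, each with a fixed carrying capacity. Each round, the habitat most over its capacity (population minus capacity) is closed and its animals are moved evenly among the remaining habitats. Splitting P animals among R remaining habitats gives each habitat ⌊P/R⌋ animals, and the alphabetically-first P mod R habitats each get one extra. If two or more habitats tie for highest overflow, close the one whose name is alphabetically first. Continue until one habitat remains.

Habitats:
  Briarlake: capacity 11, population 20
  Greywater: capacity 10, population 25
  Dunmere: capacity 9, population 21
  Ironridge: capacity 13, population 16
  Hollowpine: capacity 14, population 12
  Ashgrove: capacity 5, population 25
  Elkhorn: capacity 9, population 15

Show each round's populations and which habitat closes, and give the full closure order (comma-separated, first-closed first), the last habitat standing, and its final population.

Closure order: Ashgrove, Greywater, Dunmere, Briarlake, Elkhorn, Ironridge
Last habitat: Hollowpine with 134 animals

Round 1: Ashgrove=25 Briarlake=20 Dunmere=21 Elkhorn=15 Greywater=25 Hollowpine=12 Ironridge=16 → close Ashgrove (overflow 20)
  25÷6 = 4 each, +1 to first 1
Round 2: Briarlake=25 Dunmere=25 Elkhorn=19 Greywater=29 Hollowpine=16 Ironridge=20 → close Greywater (overflow 19)
  29÷5 = 5 each, +1 to first 4
Round 3: Briarlake=31 Dunmere=31 Elkhorn=25 Hollowpine=22 Ironridge=25 → close Dunmere (overflow 22)
  31÷4 = 7 each, +1 to first 3
Round 4: Briarlake=39 Elkhorn=33 Hollowpine=30 Ironridge=32 → close Briarlake (overflow 28)
  39÷3 = 13 each, +1 to first 0
Round 5: Elkhorn=46 Hollowpine=43 Ironridge=45 → close Elkhorn (overflow 37)
  46÷2 = 23 each, +1 to first 0
Round 6: Hollowpine=66 Ironridge=68 → close Ironridge (overflow 55)
  68÷1 = 68 each, +1 to first 0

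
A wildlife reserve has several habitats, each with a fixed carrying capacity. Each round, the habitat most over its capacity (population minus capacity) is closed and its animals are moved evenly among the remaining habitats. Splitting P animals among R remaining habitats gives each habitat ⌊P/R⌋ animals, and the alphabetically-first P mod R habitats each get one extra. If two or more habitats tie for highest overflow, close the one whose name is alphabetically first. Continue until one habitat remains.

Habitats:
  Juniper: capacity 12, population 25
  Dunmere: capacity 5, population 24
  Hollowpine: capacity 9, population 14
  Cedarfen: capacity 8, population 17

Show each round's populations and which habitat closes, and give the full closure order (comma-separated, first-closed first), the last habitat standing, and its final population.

Closure order: Dunmere, Juniper, Cedarfen
Last habitat: Hollowpine with 80 animals

Round 1: Cedarfen=17 Dunmere=24 Hollowpine=14 Juniper=25 → close Dunmere (overflow 19)
  24÷3 = 8 each, +1 to first 0
Round 2: Cedarfen=25 Hollowpine=22 Juniper=33 → close Juniper (overflow 21)
  33÷2 = 16 each, +1 to first 1
Round 3: Cedarfen=42 Hollowpine=38 → close Cedarfen (overflow 34)
  42÷1 = 42 each, +1 to first 0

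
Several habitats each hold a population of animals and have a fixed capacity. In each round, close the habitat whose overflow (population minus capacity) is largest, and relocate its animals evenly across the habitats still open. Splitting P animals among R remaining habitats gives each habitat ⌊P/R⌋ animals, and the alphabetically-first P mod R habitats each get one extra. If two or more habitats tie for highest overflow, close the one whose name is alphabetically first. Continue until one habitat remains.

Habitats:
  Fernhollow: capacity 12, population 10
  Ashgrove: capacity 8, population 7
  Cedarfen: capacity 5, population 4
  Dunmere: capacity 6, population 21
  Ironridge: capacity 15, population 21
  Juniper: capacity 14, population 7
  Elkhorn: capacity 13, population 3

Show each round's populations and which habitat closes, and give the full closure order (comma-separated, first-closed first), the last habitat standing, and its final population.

Round 1: Ashgrove=7 Cedarfen=4 Dunmere=21 Elkhorn=3 Fernhollow=10 Ironridge=21 Juniper=7 → close Dunmere (overflow 15)
  21÷6 = 3 each, +1 to first 3
Round 2: Ashgrove=11 Cedarfen=8 Elkhorn=7 Fernhollow=13 Ironridge=24 Juniper=10 → close Ironridge (overflow 9)
  24÷5 = 4 each, +1 to first 4
Round 3: Ashgrove=16 Cedarfen=13 Elkhorn=12 Fernhollow=18 Juniper=14 → close Ashgrove (overflow 8)
  16÷4 = 4 each, +1 to first 0
Round 4: Cedarfen=17 Elkhorn=16 Fernhollow=22 Juniper=18 → close Cedarfen (overflow 12)
  17÷3 = 5 each, +1 to first 2
Round 5: Elkhorn=22 Fernhollow=28 Juniper=23 → close Fernhollow (overflow 16)
  28÷2 = 14 each, +1 to first 0
Round 6: Elkhorn=36 Juniper=37 → close Elkhorn (overflow 23)
  36÷1 = 36 each, +1 to first 0

Closure order: Dunmere, Ironridge, Ashgrove, Cedarfen, Fernhollow, Elkhorn
Last habitat: Juniper with 73 animals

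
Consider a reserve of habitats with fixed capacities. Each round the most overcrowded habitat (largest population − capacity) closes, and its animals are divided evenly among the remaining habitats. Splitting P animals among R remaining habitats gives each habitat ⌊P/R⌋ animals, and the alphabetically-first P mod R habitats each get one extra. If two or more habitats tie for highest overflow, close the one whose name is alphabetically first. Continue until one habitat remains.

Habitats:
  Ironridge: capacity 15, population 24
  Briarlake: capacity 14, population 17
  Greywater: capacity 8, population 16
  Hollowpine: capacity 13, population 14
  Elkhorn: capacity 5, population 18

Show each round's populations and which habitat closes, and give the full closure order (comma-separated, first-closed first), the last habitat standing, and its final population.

Closure order: Elkhorn, Greywater, Ironridge, Briarlake
Last habitat: Hollowpine with 89 animals

Round 1: Briarlake=17 Elkhorn=18 Greywater=16 Hollowpine=14 Ironridge=24 → close Elkhorn (overflow 13)
  18÷4 = 4 each, +1 to first 2
Round 2: Briarlake=22 Greywater=21 Hollowpine=18 Ironridge=28 → close Greywater (overflow 13)
  21÷3 = 7 each, +1 to first 0
Round 3: Briarlake=29 Hollowpine=25 Ironridge=35 → close Ironridge (overflow 20)
  35÷2 = 17 each, +1 to first 1
Round 4: Briarlake=47 Hollowpine=42 → close Briarlake (overflow 33)
  47÷1 = 47 each, +1 to first 0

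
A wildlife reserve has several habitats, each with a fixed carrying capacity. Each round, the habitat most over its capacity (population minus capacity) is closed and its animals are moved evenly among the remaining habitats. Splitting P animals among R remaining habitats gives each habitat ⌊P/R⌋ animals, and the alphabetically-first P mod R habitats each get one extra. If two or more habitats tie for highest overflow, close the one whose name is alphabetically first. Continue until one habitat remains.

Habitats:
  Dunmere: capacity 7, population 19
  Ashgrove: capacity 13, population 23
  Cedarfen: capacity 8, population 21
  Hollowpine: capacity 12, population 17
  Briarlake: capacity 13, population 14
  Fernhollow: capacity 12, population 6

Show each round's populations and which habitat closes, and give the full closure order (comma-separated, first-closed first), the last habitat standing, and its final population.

Round 1: Ashgrove=23 Briarlake=14 Cedarfen=21 Dunmere=19 Fernhollow=6 Hollowpine=17 → close Cedarfen (overflow 13)
  21÷5 = 4 each, +1 to first 1
Round 2: Ashgrove=28 Briarlake=18 Dunmere=23 Fernhollow=10 Hollowpine=21 → close Dunmere (overflow 16)
  23÷4 = 5 each, +1 to first 3
Round 3: Ashgrove=34 Briarlake=24 Fernhollow=16 Hollowpine=26 → close Ashgrove (overflow 21)
  34÷3 = 11 each, +1 to first 1
Round 4: Briarlake=36 Fernhollow=27 Hollowpine=37 → close Hollowpine (overflow 25)
  37÷2 = 18 each, +1 to first 1
Round 5: Briarlake=55 Fernhollow=45 → close Briarlake (overflow 42)
  55÷1 = 55 each, +1 to first 0

Closure order: Cedarfen, Dunmere, Ashgrove, Hollowpine, Briarlake
Last habitat: Fernhollow with 100 animals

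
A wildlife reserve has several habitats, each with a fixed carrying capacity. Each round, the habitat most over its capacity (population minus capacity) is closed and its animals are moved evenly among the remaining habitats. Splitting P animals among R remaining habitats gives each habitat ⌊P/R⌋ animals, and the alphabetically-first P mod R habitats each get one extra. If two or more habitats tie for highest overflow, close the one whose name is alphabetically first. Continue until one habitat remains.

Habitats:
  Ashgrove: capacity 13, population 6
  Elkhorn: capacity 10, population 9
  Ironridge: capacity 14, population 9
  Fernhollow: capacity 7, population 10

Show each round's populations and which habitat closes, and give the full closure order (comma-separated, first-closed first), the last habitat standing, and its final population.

Closure order: Fernhollow, Elkhorn, Ironridge
Last habitat: Ashgrove with 34 animals

Round 1: Ashgrove=6 Elkhorn=9 Fernhollow=10 Ironridge=9 → close Fernhollow (overflow 3)
  10÷3 = 3 each, +1 to first 1
Round 2: Ashgrove=10 Elkhorn=12 Ironridge=12 → close Elkhorn (overflow 2)
  12÷2 = 6 each, +1 to first 0
Round 3: Ashgrove=16 Ironridge=18 → close Ironridge (overflow 4)
  18÷1 = 18 each, +1 to first 0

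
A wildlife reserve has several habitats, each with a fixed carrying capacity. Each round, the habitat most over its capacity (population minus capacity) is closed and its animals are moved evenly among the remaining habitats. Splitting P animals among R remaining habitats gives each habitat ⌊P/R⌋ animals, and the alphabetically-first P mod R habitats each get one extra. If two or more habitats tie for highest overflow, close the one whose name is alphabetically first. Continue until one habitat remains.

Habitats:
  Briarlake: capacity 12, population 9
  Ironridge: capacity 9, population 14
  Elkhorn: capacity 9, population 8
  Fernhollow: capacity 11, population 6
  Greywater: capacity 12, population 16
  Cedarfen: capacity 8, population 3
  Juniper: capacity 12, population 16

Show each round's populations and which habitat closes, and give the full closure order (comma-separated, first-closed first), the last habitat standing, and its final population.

Closure order: Ironridge, Greywater, Juniper, Briarlake, Elkhorn, Cedarfen
Last habitat: Fernhollow with 72 animals

Round 1: Briarlake=9 Cedarfen=3 Elkhorn=8 Fernhollow=6 Greywater=16 Ironridge=14 Juniper=16 → close Ironridge (overflow 5)
  14÷6 = 2 each, +1 to first 2
Round 2: Briarlake=12 Cedarfen=6 Elkhorn=10 Fernhollow=8 Greywater=18 Juniper=18 → close Greywater (overflow 6)
  18÷5 = 3 each, +1 to first 3
Round 3: Briarlake=16 Cedarfen=10 Elkhorn=14 Fernhollow=11 Juniper=21 → close Juniper (overflow 9)
  21÷4 = 5 each, +1 to first 1
Round 4: Briarlake=22 Cedarfen=15 Elkhorn=19 Fernhollow=16 → close Briarlake (overflow 10)
  22÷3 = 7 each, +1 to first 1
Round 5: Cedarfen=23 Elkhorn=26 Fernhollow=23 → close Elkhorn (overflow 17)
  26÷2 = 13 each, +1 to first 0
Round 6: Cedarfen=36 Fernhollow=36 → close Cedarfen (overflow 28)
  36÷1 = 36 each, +1 to first 0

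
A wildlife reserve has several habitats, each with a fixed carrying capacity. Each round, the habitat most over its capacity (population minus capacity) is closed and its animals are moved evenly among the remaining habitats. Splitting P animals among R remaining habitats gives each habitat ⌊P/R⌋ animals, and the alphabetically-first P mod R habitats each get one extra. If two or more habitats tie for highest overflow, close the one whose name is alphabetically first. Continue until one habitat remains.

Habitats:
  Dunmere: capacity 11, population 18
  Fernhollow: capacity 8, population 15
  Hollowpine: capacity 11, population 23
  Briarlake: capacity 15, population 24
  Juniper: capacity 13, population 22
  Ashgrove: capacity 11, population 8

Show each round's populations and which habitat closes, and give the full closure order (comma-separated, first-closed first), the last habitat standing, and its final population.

Round 1: Ashgrove=8 Briarlake=24 Dunmere=18 Fernhollow=15 Hollowpine=23 Juniper=22 → close Hollowpine (overflow 12)
  23÷5 = 4 each, +1 to first 3
Round 2: Ashgrove=13 Briarlake=29 Dunmere=23 Fernhollow=19 Juniper=26 → close Briarlake (overflow 14)
  29÷4 = 7 each, +1 to first 1
Round 3: Ashgrove=21 Dunmere=30 Fernhollow=26 Juniper=33 → close Juniper (overflow 20)
  33÷3 = 11 each, +1 to first 0
Round 4: Ashgrove=32 Dunmere=41 Fernhollow=37 → close Dunmere (overflow 30)
  41÷2 = 20 each, +1 to first 1
Round 5: Ashgrove=53 Fernhollow=57 → close Fernhollow (overflow 49)
  57÷1 = 57 each, +1 to first 0

Closure order: Hollowpine, Briarlake, Juniper, Dunmere, Fernhollow
Last habitat: Ashgrove with 110 animals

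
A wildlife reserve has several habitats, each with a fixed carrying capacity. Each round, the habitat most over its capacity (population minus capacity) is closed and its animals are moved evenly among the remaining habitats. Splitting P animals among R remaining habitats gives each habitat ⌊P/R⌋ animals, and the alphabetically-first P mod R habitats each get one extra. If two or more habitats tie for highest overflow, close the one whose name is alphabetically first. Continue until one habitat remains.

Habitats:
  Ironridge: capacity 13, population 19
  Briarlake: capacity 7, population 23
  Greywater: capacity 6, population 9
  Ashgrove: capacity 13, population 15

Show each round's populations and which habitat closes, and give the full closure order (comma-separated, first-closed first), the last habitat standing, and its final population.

Closure order: Briarlake, Ironridge, Greywater
Last habitat: Ashgrove with 66 animals

Round 1: Ashgrove=15 Briarlake=23 Greywater=9 Ironridge=19 → close Briarlake (overflow 16)
  23÷3 = 7 each, +1 to first 2
Round 2: Ashgrove=23 Greywater=17 Ironridge=26 → close Ironridge (overflow 13)
  26÷2 = 13 each, +1 to first 0
Round 3: Ashgrove=36 Greywater=30 → close Greywater (overflow 24)
  30÷1 = 30 each, +1 to first 0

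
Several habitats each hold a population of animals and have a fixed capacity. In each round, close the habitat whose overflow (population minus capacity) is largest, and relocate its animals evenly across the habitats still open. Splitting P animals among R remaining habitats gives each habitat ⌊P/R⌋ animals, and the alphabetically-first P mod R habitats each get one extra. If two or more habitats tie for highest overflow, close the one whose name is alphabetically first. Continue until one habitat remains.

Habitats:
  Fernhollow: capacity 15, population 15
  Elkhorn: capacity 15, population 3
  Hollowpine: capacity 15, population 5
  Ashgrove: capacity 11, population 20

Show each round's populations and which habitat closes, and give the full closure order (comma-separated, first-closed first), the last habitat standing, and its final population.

Round 1: Ashgrove=20 Elkhorn=3 Fernhollow=15 Hollowpine=5 → close Ashgrove (overflow 9)
  20÷3 = 6 each, +1 to first 2
Round 2: Elkhorn=10 Fernhollow=22 Hollowpine=11 → close Fernhollow (overflow 7)
  22÷2 = 11 each, +1 to first 0
Round 3: Elkhorn=21 Hollowpine=22 → close Hollowpine (overflow 7)
  22÷1 = 22 each, +1 to first 0

Closure order: Ashgrove, Fernhollow, Hollowpine
Last habitat: Elkhorn with 43 animals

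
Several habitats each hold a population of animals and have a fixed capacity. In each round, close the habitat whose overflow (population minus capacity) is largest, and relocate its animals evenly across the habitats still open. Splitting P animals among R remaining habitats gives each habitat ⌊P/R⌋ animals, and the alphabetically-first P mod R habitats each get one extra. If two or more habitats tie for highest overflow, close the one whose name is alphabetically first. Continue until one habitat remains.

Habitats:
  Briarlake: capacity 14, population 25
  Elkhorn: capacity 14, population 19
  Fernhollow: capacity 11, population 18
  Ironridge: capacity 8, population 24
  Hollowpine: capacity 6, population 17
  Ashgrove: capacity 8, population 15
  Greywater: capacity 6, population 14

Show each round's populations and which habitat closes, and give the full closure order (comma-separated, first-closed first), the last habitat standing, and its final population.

Closure order: Ironridge, Briarlake, Hollowpine, Ashgrove, Fernhollow, Elkhorn
Last habitat: Greywater with 132 animals

Round 1: Ashgrove=15 Briarlake=25 Elkhorn=19 Fernhollow=18 Greywater=14 Hollowpine=17 Ironridge=24 → close Ironridge (overflow 16)
  24÷6 = 4 each, +1 to first 0
Round 2: Ashgrove=19 Briarlake=29 Elkhorn=23 Fernhollow=22 Greywater=18 Hollowpine=21 → close Briarlake (overflow 15)
  29÷5 = 5 each, +1 to first 4
Round 3: Ashgrove=25 Elkhorn=29 Fernhollow=28 Greywater=24 Hollowpine=26 → close Hollowpine (overflow 20)
  26÷4 = 6 each, +1 to first 2
Round 4: Ashgrove=32 Elkhorn=36 Fernhollow=34 Greywater=30 → close Ashgrove (overflow 24)
  32÷3 = 10 each, +1 to first 2
Round 5: Elkhorn=47 Fernhollow=45 Greywater=40 → close Fernhollow (overflow 34)
  45÷2 = 22 each, +1 to first 1
Round 6: Elkhorn=70 Greywater=62 → close Elkhorn (overflow 56)
  70÷1 = 70 each, +1 to first 0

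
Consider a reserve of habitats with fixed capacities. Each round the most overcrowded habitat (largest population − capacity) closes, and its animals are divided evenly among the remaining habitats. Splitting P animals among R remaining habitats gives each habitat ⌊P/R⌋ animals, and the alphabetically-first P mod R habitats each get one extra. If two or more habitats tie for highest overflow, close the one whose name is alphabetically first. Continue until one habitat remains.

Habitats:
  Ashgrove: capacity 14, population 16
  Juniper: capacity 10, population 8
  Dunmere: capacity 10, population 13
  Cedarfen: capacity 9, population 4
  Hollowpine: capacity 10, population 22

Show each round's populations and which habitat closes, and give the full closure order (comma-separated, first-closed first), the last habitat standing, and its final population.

Closure order: Hollowpine, Ashgrove, Dunmere, Cedarfen
Last habitat: Juniper with 63 animals

Round 1: Ashgrove=16 Cedarfen=4 Dunmere=13 Hollowpine=22 Juniper=8 → close Hollowpine (overflow 12)
  22÷4 = 5 each, +1 to first 2
Round 2: Ashgrove=22 Cedarfen=10 Dunmere=18 Juniper=13 → close Ashgrove (overflow 8)
  22÷3 = 7 each, +1 to first 1
Round 3: Cedarfen=18 Dunmere=25 Juniper=20 → close Dunmere (overflow 15)
  25÷2 = 12 each, +1 to first 1
Round 4: Cedarfen=31 Juniper=32 → close Cedarfen (overflow 22)
  31÷1 = 31 each, +1 to first 0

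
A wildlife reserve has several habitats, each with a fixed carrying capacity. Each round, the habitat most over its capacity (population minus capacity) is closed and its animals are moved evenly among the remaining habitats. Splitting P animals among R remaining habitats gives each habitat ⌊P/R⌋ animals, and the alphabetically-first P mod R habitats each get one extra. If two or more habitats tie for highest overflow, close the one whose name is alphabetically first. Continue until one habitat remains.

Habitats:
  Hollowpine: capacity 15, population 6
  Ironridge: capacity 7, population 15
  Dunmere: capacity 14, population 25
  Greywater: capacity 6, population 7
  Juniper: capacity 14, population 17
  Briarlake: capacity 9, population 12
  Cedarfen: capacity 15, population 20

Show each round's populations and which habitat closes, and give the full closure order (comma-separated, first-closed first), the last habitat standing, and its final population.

Round 1: Briarlake=12 Cedarfen=20 Dunmere=25 Greywater=7 Hollowpine=6 Ironridge=15 Juniper=17 → close Dunmere (overflow 11)
  25÷6 = 4 each, +1 to first 1
Round 2: Briarlake=17 Cedarfen=24 Greywater=11 Hollowpine=10 Ironridge=19 Juniper=21 → close Ironridge (overflow 12)
  19÷5 = 3 each, +1 to first 4
Round 3: Briarlake=21 Cedarfen=28 Greywater=15 Hollowpine=14 Juniper=24 → close Cedarfen (overflow 13)
  28÷4 = 7 each, +1 to first 0
Round 4: Briarlake=28 Greywater=22 Hollowpine=21 Juniper=31 → close Briarlake (overflow 19)
  28÷3 = 9 each, +1 to first 1
Round 5: Greywater=32 Hollowpine=30 Juniper=40 → close Greywater (overflow 26)
  32÷2 = 16 each, +1 to first 0
Round 6: Hollowpine=46 Juniper=56 → close Juniper (overflow 42)
  56÷1 = 56 each, +1 to first 0

Closure order: Dunmere, Ironridge, Cedarfen, Briarlake, Greywater, Juniper
Last habitat: Hollowpine with 102 animals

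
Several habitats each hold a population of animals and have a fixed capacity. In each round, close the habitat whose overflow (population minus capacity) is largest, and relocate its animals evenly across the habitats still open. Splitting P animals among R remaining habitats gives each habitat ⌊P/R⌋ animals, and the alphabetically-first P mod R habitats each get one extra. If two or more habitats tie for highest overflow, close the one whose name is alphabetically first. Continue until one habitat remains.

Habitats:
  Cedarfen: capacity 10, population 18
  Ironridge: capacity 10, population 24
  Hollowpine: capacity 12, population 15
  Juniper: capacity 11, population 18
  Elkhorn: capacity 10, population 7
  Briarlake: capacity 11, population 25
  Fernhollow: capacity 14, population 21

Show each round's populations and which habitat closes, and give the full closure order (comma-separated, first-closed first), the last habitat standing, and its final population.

Closure order: Briarlake, Ironridge, Cedarfen, Fernhollow, Juniper, Hollowpine
Last habitat: Elkhorn with 128 animals

Round 1: Briarlake=25 Cedarfen=18 Elkhorn=7 Fernhollow=21 Hollowpine=15 Ironridge=24 Juniper=18 → close Briarlake (overflow 14)
  25÷6 = 4 each, +1 to first 1
Round 2: Cedarfen=23 Elkhorn=11 Fernhollow=25 Hollowpine=19 Ironridge=28 Juniper=22 → close Ironridge (overflow 18)
  28÷5 = 5 each, +1 to first 3
Round 3: Cedarfen=29 Elkhorn=17 Fernhollow=31 Hollowpine=24 Juniper=27 → close Cedarfen (overflow 19)
  29÷4 = 7 each, +1 to first 1
Round 4: Elkhorn=25 Fernhollow=38 Hollowpine=31 Juniper=34 → close Fernhollow (overflow 24)
  38÷3 = 12 each, +1 to first 2
Round 5: Elkhorn=38 Hollowpine=44 Juniper=46 → close Juniper (overflow 35)
  46÷2 = 23 each, +1 to first 0
Round 6: Elkhorn=61 Hollowpine=67 → close Hollowpine (overflow 55)
  67÷1 = 67 each, +1 to first 0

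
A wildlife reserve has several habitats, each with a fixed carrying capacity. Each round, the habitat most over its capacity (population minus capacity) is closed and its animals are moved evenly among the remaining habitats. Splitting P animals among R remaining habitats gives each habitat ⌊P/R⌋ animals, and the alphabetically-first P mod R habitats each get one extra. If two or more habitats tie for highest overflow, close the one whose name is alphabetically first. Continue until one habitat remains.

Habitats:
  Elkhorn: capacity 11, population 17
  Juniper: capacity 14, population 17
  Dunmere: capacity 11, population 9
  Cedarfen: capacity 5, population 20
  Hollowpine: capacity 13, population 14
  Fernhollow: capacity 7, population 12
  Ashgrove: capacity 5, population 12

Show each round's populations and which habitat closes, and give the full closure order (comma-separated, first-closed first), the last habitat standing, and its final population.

Round 1: Ashgrove=12 Cedarfen=20 Dunmere=9 Elkhorn=17 Fernhollow=12 Hollowpine=14 Juniper=17 → close Cedarfen (overflow 15)
  20÷6 = 3 each, +1 to first 2
Round 2: Ashgrove=16 Dunmere=13 Elkhorn=20 Fernhollow=15 Hollowpine=17 Juniper=20 → close Ashgrove (overflow 11)
  16÷5 = 3 each, +1 to first 1
Round 3: Dunmere=17 Elkhorn=23 Fernhollow=18 Hollowpine=20 Juniper=23 → close Elkhorn (overflow 12)
  23÷4 = 5 each, +1 to first 3
Round 4: Dunmere=23 Fernhollow=24 Hollowpine=26 Juniper=28 → close Fernhollow (overflow 17)
  24÷3 = 8 each, +1 to first 0
Round 5: Dunmere=31 Hollowpine=34 Juniper=36 → close Juniper (overflow 22)
  36÷2 = 18 each, +1 to first 0
Round 6: Dunmere=49 Hollowpine=52 → close Hollowpine (overflow 39)
  52÷1 = 52 each, +1 to first 0

Closure order: Cedarfen, Ashgrove, Elkhorn, Fernhollow, Juniper, Hollowpine
Last habitat: Dunmere with 101 animals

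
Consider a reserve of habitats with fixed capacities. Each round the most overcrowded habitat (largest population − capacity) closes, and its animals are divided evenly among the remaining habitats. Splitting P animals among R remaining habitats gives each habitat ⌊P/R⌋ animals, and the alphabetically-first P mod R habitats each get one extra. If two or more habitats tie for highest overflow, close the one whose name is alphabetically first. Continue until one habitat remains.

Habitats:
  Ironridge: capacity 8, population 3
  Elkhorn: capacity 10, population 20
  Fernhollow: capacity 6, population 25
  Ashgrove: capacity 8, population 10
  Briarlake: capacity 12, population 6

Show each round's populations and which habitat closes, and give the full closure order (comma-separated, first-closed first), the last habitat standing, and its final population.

Round 1: Ashgrove=10 Briarlake=6 Elkhorn=20 Fernhollow=25 Ironridge=3 → close Fernhollow (overflow 19)
  25÷4 = 6 each, +1 to first 1
Round 2: Ashgrove=17 Briarlake=12 Elkhorn=26 Ironridge=9 → close Elkhorn (overflow 16)
  26÷3 = 8 each, +1 to first 2
Round 3: Ashgrove=26 Briarlake=21 Ironridge=17 → close Ashgrove (overflow 18)
  26÷2 = 13 each, +1 to first 0
Round 4: Briarlake=34 Ironridge=30 → close Briarlake (overflow 22)
  34÷1 = 34 each, +1 to first 0

Closure order: Fernhollow, Elkhorn, Ashgrove, Briarlake
Last habitat: Ironridge with 64 animals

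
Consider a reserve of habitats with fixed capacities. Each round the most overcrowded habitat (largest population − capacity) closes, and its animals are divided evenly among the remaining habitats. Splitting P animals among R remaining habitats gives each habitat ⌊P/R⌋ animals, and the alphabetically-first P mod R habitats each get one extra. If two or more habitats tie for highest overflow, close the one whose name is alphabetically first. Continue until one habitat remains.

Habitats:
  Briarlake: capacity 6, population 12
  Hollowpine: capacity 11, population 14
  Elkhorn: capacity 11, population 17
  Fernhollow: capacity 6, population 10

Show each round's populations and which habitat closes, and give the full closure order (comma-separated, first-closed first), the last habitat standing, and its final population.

Round 1: Briarlake=12 Elkhorn=17 Fernhollow=10 Hollowpine=14 → close Briarlake (overflow 6)
  12÷3 = 4 each, +1 to first 0
Round 2: Elkhorn=21 Fernhollow=14 Hollowpine=18 → close Elkhorn (overflow 10)
  21÷2 = 10 each, +1 to first 1
Round 3: Fernhollow=25 Hollowpine=28 → close Fernhollow (overflow 19)
  25÷1 = 25 each, +1 to first 0

Closure order: Briarlake, Elkhorn, Fernhollow
Last habitat: Hollowpine with 53 animals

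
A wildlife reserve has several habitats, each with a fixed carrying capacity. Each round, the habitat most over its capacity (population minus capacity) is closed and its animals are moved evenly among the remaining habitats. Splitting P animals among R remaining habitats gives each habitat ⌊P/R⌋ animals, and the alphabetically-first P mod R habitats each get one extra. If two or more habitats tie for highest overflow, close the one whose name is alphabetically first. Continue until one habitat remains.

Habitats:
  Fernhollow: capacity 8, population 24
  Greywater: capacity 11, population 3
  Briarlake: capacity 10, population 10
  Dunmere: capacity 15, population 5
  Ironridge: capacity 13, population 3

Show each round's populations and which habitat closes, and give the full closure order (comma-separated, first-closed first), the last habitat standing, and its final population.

Round 1: Briarlake=10 Dunmere=5 Fernhollow=24 Greywater=3 Ironridge=3 → close Fernhollow (overflow 16)
  24÷4 = 6 each, +1 to first 0
Round 2: Briarlake=16 Dunmere=11 Greywater=9 Ironridge=9 → close Briarlake (overflow 6)
  16÷3 = 5 each, +1 to first 1
Round 3: Dunmere=17 Greywater=14 Ironridge=14 → close Greywater (overflow 3)
  14÷2 = 7 each, +1 to first 0
Round 4: Dunmere=24 Ironridge=21 → close Dunmere (overflow 9)
  24÷1 = 24 each, +1 to first 0

Closure order: Fernhollow, Briarlake, Greywater, Dunmere
Last habitat: Ironridge with 45 animals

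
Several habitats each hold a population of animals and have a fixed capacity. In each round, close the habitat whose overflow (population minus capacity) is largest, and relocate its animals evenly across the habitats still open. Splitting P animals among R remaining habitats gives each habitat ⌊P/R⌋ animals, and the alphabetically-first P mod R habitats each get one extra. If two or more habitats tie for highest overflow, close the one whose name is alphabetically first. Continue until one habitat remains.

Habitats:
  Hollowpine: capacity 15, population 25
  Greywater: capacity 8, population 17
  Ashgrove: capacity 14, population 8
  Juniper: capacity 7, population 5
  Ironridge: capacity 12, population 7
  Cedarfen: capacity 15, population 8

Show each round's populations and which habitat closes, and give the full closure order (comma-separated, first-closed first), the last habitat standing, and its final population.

Closure order: Hollowpine, Greywater, Juniper, Ashgrove, Ironridge
Last habitat: Cedarfen with 70 animals

Round 1: Ashgrove=8 Cedarfen=8 Greywater=17 Hollowpine=25 Ironridge=7 Juniper=5 → close Hollowpine (overflow 10)
  25÷5 = 5 each, +1 to first 0
Round 2: Ashgrove=13 Cedarfen=13 Greywater=22 Ironridge=12 Juniper=10 → close Greywater (overflow 14)
  22÷4 = 5 each, +1 to first 2
Round 3: Ashgrove=19 Cedarfen=19 Ironridge=17 Juniper=15 → close Juniper (overflow 8)
  15÷3 = 5 each, +1 to first 0
Round 4: Ashgrove=24 Cedarfen=24 Ironridge=22 → close Ashgrove (overflow 10)
  24÷2 = 12 each, +1 to first 0
Round 5: Cedarfen=36 Ironridge=34 → close Ironridge (overflow 22)
  34÷1 = 34 each, +1 to first 0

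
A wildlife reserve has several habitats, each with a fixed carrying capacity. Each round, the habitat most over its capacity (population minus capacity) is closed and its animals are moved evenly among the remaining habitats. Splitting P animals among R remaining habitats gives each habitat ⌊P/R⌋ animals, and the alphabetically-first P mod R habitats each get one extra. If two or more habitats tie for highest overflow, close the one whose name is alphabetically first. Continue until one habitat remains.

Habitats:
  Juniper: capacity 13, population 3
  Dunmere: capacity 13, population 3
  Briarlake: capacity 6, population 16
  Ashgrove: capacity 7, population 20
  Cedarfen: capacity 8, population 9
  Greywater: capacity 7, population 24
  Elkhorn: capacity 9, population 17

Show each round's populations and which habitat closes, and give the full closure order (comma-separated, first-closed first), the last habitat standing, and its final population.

Round 1: Ashgrove=20 Briarlake=16 Cedarfen=9 Dunmere=3 Elkhorn=17 Greywater=24 Juniper=3 → close Greywater (overflow 17)
  24÷6 = 4 each, +1 to first 0
Round 2: Ashgrove=24 Briarlake=20 Cedarfen=13 Dunmere=7 Elkhorn=21 Juniper=7 → close Ashgrove (overflow 17)
  24÷5 = 4 each, +1 to first 4
Round 3: Briarlake=25 Cedarfen=18 Dunmere=12 Elkhorn=26 Juniper=11 → close Briarlake (overflow 19)
  25÷4 = 6 each, +1 to first 1
Round 4: Cedarfen=25 Dunmere=18 Elkhorn=32 Juniper=17 → close Elkhorn (overflow 23)
  32÷3 = 10 each, +1 to first 2
Round 5: Cedarfen=36 Dunmere=29 Juniper=27 → close Cedarfen (overflow 28)
  36÷2 = 18 each, +1 to first 0
Round 6: Dunmere=47 Juniper=45 → close Dunmere (overflow 34)
  47÷1 = 47 each, +1 to first 0

Closure order: Greywater, Ashgrove, Briarlake, Elkhorn, Cedarfen, Dunmere
Last habitat: Juniper with 92 animals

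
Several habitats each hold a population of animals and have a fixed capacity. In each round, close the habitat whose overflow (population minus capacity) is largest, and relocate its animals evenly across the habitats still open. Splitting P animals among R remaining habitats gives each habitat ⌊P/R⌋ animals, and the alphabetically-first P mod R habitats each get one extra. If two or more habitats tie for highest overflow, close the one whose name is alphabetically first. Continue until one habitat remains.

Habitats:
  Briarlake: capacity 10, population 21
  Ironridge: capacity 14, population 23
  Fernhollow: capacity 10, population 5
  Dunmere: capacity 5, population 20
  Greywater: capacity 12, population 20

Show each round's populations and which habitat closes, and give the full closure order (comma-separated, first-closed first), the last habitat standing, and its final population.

Closure order: Dunmere, Briarlake, Greywater, Ironridge
Last habitat: Fernhollow with 89 animals

Round 1: Briarlake=21 Dunmere=20 Fernhollow=5 Greywater=20 Ironridge=23 → close Dunmere (overflow 15)
  20÷4 = 5 each, +1 to first 0
Round 2: Briarlake=26 Fernhollow=10 Greywater=25 Ironridge=28 → close Briarlake (overflow 16)
  26÷3 = 8 each, +1 to first 2
Round 3: Fernhollow=19 Greywater=34 Ironridge=36 → close Greywater (overflow 22)
  34÷2 = 17 each, +1 to first 0
Round 4: Fernhollow=36 Ironridge=53 → close Ironridge (overflow 39)
  53÷1 = 53 each, +1 to first 0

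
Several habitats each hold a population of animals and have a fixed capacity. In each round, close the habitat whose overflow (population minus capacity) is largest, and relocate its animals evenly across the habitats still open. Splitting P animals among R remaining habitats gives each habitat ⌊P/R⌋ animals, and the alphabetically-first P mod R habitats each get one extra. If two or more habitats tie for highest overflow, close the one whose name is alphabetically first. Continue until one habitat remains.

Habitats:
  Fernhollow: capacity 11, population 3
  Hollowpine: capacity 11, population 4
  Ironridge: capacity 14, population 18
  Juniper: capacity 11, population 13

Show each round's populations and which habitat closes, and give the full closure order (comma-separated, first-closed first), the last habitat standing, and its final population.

Closure order: Ironridge, Juniper, Fernhollow
Last habitat: Hollowpine with 38 animals

Round 1: Fernhollow=3 Hollowpine=4 Ironridge=18 Juniper=13 → close Ironridge (overflow 4)
  18÷3 = 6 each, +1 to first 0
Round 2: Fernhollow=9 Hollowpine=10 Juniper=19 → close Juniper (overflow 8)
  19÷2 = 9 each, +1 to first 1
Round 3: Fernhollow=19 Hollowpine=19 → close Fernhollow (overflow 8)
  19÷1 = 19 each, +1 to first 0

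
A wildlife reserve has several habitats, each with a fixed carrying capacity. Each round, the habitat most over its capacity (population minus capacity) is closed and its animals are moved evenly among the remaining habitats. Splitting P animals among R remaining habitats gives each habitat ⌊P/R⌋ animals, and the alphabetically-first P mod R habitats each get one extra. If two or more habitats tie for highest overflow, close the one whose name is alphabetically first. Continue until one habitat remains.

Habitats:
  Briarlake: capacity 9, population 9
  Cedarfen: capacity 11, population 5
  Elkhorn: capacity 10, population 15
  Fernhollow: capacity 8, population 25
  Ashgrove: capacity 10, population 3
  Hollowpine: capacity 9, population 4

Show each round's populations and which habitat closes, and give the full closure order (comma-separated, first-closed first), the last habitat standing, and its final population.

Closure order: Fernhollow, Elkhorn, Briarlake, Hollowpine, Ashgrove
Last habitat: Cedarfen with 61 animals

Round 1: Ashgrove=3 Briarlake=9 Cedarfen=5 Elkhorn=15 Fernhollow=25 Hollowpine=4 → close Fernhollow (overflow 17)
  25÷5 = 5 each, +1 to first 0
Round 2: Ashgrove=8 Briarlake=14 Cedarfen=10 Elkhorn=20 Hollowpine=9 → close Elkhorn (overflow 10)
  20÷4 = 5 each, +1 to first 0
Round 3: Ashgrove=13 Briarlake=19 Cedarfen=15 Hollowpine=14 → close Briarlake (overflow 10)
  19÷3 = 6 each, +1 to first 1
Round 4: Ashgrove=20 Cedarfen=21 Hollowpine=20 → close Hollowpine (overflow 11)
  20÷2 = 10 each, +1 to first 0
Round 5: Ashgrove=30 Cedarfen=31 → close Ashgrove (overflow 20)
  30÷1 = 30 each, +1 to first 0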